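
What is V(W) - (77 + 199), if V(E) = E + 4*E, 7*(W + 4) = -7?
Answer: -301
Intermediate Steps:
W = -5 (W = -4 + (⅐)*(-7) = -4 - 1 = -5)
V(E) = 5*E
V(W) - (77 + 199) = 5*(-5) - (77 + 199) = -25 - 1*276 = -25 - 276 = -301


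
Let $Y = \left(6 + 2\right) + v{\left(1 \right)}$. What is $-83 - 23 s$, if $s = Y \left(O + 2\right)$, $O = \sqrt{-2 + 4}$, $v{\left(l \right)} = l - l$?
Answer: $-451 - 184 \sqrt{2} \approx -711.21$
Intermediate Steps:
$v{\left(l \right)} = 0$
$O = \sqrt{2} \approx 1.4142$
$Y = 8$ ($Y = \left(6 + 2\right) + 0 = 8 + 0 = 8$)
$s = 16 + 8 \sqrt{2}$ ($s = 8 \left(\sqrt{2} + 2\right) = 8 \left(2 + \sqrt{2}\right) = 16 + 8 \sqrt{2} \approx 27.314$)
$-83 - 23 s = -83 - 23 \left(16 + 8 \sqrt{2}\right) = -83 - \left(368 + 184 \sqrt{2}\right) = -451 - 184 \sqrt{2}$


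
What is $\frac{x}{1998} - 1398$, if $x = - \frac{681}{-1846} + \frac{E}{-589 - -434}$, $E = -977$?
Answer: $- \frac{799217551423}{571687740} \approx -1398.0$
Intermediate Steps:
$x = \frac{1909097}{286130}$ ($x = - \frac{681}{-1846} - \frac{977}{-589 - -434} = \left(-681\right) \left(- \frac{1}{1846}\right) - \frac{977}{-589 + 434} = \frac{681}{1846} - \frac{977}{-155} = \frac{681}{1846} - - \frac{977}{155} = \frac{681}{1846} + \frac{977}{155} = \frac{1909097}{286130} \approx 6.6721$)
$\frac{x}{1998} - 1398 = \frac{1909097}{286130 \cdot 1998} - 1398 = \frac{1909097}{286130} \cdot \frac{1}{1998} - 1398 = \frac{1909097}{571687740} - 1398 = - \frac{799217551423}{571687740}$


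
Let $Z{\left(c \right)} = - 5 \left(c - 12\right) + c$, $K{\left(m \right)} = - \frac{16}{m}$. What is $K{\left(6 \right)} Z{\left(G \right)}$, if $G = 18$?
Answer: $32$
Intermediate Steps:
$Z{\left(c \right)} = 60 - 4 c$ ($Z{\left(c \right)} = - 5 \left(-12 + c\right) + c = \left(60 - 5 c\right) + c = 60 - 4 c$)
$K{\left(6 \right)} Z{\left(G \right)} = - \frac{16}{6} \left(60 - 72\right) = \left(-16\right) \frac{1}{6} \left(60 - 72\right) = \left(- \frac{8}{3}\right) \left(-12\right) = 32$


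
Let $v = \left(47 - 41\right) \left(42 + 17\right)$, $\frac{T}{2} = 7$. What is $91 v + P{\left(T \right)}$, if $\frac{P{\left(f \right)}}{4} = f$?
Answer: $32270$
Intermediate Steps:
$T = 14$ ($T = 2 \cdot 7 = 14$)
$P{\left(f \right)} = 4 f$
$v = 354$ ($v = 6 \cdot 59 = 354$)
$91 v + P{\left(T \right)} = 91 \cdot 354 + 4 \cdot 14 = 32214 + 56 = 32270$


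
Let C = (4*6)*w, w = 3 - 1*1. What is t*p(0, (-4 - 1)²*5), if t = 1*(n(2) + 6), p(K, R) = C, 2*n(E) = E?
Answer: 336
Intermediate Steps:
n(E) = E/2
w = 2 (w = 3 - 1 = 2)
C = 48 (C = (4*6)*2 = 24*2 = 48)
p(K, R) = 48
t = 7 (t = 1*((½)*2 + 6) = 1*(1 + 6) = 1*7 = 7)
t*p(0, (-4 - 1)²*5) = 7*48 = 336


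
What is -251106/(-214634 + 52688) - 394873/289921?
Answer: 1475466628/7825257711 ≈ 0.18855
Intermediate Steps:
-251106/(-214634 + 52688) - 394873/289921 = -251106/(-161946) - 394873*1/289921 = -251106*(-1/161946) - 394873/289921 = 41851/26991 - 394873/289921 = 1475466628/7825257711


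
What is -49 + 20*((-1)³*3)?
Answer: -109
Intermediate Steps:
-49 + 20*((-1)³*3) = -49 + 20*(-1*3) = -49 + 20*(-3) = -49 - 60 = -109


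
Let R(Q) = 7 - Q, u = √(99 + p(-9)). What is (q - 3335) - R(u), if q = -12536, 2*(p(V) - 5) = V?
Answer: -15878 + √398/2 ≈ -15868.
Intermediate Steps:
p(V) = 5 + V/2
u = √398/2 (u = √(99 + (5 + (½)*(-9))) = √(99 + (5 - 9/2)) = √(99 + ½) = √(199/2) = √398/2 ≈ 9.9750)
(q - 3335) - R(u) = (-12536 - 3335) - (7 - √398/2) = -15871 - (7 - √398/2) = -15871 + (-7 + √398/2) = -15878 + √398/2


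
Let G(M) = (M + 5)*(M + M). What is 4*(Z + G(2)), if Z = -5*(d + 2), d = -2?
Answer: 112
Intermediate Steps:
G(M) = 2*M*(5 + M) (G(M) = (5 + M)*(2*M) = 2*M*(5 + M))
Z = 0 (Z = -5*(-2 + 2) = -5*0 = 0)
4*(Z + G(2)) = 4*(0 + 2*2*(5 + 2)) = 4*(0 + 2*2*7) = 4*(0 + 28) = 4*28 = 112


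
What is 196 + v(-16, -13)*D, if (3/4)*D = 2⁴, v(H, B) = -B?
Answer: 1420/3 ≈ 473.33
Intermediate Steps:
D = 64/3 (D = (4/3)*2⁴ = (4/3)*16 = 64/3 ≈ 21.333)
196 + v(-16, -13)*D = 196 - 1*(-13)*(64/3) = 196 + 13*(64/3) = 196 + 832/3 = 1420/3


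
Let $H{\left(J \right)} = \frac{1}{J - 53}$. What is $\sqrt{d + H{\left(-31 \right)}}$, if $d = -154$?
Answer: $\frac{i \sqrt{271677}}{42} \approx 12.41 i$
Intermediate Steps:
$H{\left(J \right)} = \frac{1}{-53 + J}$
$\sqrt{d + H{\left(-31 \right)}} = \sqrt{-154 + \frac{1}{-53 - 31}} = \sqrt{-154 + \frac{1}{-84}} = \sqrt{-154 - \frac{1}{84}} = \sqrt{- \frac{12937}{84}} = \frac{i \sqrt{271677}}{42}$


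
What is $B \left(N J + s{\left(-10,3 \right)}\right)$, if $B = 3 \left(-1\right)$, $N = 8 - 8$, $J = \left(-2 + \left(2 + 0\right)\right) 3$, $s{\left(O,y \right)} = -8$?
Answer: $24$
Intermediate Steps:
$J = 0$ ($J = \left(-2 + 2\right) 3 = 0 \cdot 3 = 0$)
$N = 0$
$B = -3$
$B \left(N J + s{\left(-10,3 \right)}\right) = - 3 \left(0 \cdot 0 - 8\right) = - 3 \left(0 - 8\right) = \left(-3\right) \left(-8\right) = 24$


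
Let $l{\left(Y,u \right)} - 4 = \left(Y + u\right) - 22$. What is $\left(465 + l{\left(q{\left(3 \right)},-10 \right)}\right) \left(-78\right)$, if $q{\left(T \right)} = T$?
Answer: $-34320$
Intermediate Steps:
$l{\left(Y,u \right)} = -18 + Y + u$ ($l{\left(Y,u \right)} = 4 - \left(22 - Y - u\right) = 4 + \left(-22 + Y + u\right) = -18 + Y + u$)
$\left(465 + l{\left(q{\left(3 \right)},-10 \right)}\right) \left(-78\right) = \left(465 - 25\right) \left(-78\right) = 440 \left(-78\right) = -34320$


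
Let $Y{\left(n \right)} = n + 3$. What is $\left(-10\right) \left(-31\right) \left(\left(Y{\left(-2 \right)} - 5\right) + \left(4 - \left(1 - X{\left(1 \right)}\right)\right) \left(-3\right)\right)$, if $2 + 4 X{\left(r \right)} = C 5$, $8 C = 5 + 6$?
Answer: $- \frac{82615}{16} \approx -5163.4$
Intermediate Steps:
$C = \frac{11}{8}$ ($C = \frac{5 + 6}{8} = \frac{1}{8} \cdot 11 = \frac{11}{8} \approx 1.375$)
$Y{\left(n \right)} = 3 + n$
$X{\left(r \right)} = \frac{39}{32}$ ($X{\left(r \right)} = - \frac{1}{2} + \frac{\frac{11}{8} \cdot 5}{4} = - \frac{1}{2} + \frac{1}{4} \cdot \frac{55}{8} = - \frac{1}{2} + \frac{55}{32} = \frac{39}{32}$)
$\left(-10\right) \left(-31\right) \left(\left(Y{\left(-2 \right)} - 5\right) + \left(4 - \left(1 - X{\left(1 \right)}\right)\right) \left(-3\right)\right) = \left(-10\right) \left(-31\right) \left(\left(\left(3 - 2\right) - 5\right) + \left(4 - \left(1 - \frac{39}{32}\right)\right) \left(-3\right)\right) = 310 \left(\left(1 - 5\right) + \left(4 - \left(1 - \frac{39}{32}\right)\right) \left(-3\right)\right) = 310 \left(-4 + \left(4 - - \frac{7}{32}\right) \left(-3\right)\right) = 310 \left(-4 + \left(4 + \frac{7}{32}\right) \left(-3\right)\right) = 310 \left(-4 + \frac{135}{32} \left(-3\right)\right) = 310 \left(-4 - \frac{405}{32}\right) = 310 \left(- \frac{533}{32}\right) = - \frac{82615}{16}$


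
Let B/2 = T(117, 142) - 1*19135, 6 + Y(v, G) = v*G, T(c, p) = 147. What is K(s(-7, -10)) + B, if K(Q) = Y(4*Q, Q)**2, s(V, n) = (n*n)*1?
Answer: 1599482060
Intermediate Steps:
Y(v, G) = -6 + G*v (Y(v, G) = -6 + v*G = -6 + G*v)
s(V, n) = n**2 (s(V, n) = n**2*1 = n**2)
B = -37976 (B = 2*(147 - 1*19135) = 2*(147 - 19135) = 2*(-18988) = -37976)
K(Q) = (-6 + 4*Q**2)**2 (K(Q) = (-6 + Q*(4*Q))**2 = (-6 + 4*Q**2)**2)
K(s(-7, -10)) + B = 4*(-3 + 2*((-10)**2)**2)**2 - 37976 = 4*(-3 + 2*100**2)**2 - 37976 = 4*(-3 + 2*10000)**2 - 37976 = 4*(-3 + 20000)**2 - 37976 = 4*19997**2 - 37976 = 4*399880009 - 37976 = 1599520036 - 37976 = 1599482060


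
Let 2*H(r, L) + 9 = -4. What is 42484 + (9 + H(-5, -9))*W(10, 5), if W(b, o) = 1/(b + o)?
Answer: 254905/6 ≈ 42484.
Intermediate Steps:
H(r, L) = -13/2 (H(r, L) = -9/2 + (1/2)*(-4) = -9/2 - 2 = -13/2)
42484 + (9 + H(-5, -9))*W(10, 5) = 42484 + (9 - 13/2)/(10 + 5) = 42484 + (5/2)/15 = 42484 + (5/2)*(1/15) = 42484 + 1/6 = 254905/6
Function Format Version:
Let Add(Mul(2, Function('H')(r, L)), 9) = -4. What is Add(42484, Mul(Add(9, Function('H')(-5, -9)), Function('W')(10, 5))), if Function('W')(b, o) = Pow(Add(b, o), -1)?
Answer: Rational(254905, 6) ≈ 42484.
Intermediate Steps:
Function('H')(r, L) = Rational(-13, 2) (Function('H')(r, L) = Add(Rational(-9, 2), Mul(Rational(1, 2), -4)) = Add(Rational(-9, 2), -2) = Rational(-13, 2))
Add(42484, Mul(Add(9, Function('H')(-5, -9)), Function('W')(10, 5))) = Add(42484, Mul(Add(9, Rational(-13, 2)), Pow(Add(10, 5), -1))) = Add(42484, Mul(Rational(5, 2), Pow(15, -1))) = Add(42484, Mul(Rational(5, 2), Rational(1, 15))) = Add(42484, Rational(1, 6)) = Rational(254905, 6)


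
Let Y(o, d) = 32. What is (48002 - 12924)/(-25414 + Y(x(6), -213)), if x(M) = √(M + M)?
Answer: -17539/12691 ≈ -1.3820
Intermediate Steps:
x(M) = √2*√M (x(M) = √(2*M) = √2*√M)
(48002 - 12924)/(-25414 + Y(x(6), -213)) = (48002 - 12924)/(-25414 + 32) = 35078/(-25382) = 35078*(-1/25382) = -17539/12691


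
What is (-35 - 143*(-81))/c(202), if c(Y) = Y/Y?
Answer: 11548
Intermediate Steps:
c(Y) = 1
(-35 - 143*(-81))/c(202) = (-35 - 143*(-81))/1 = (-35 + 11583)*1 = 11548*1 = 11548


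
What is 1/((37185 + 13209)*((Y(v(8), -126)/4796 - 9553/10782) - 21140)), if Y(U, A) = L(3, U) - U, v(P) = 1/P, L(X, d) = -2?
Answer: -34473648/36727322476370881 ≈ -9.3864e-10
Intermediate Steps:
Y(U, A) = -2 - U
1/((37185 + 13209)*((Y(v(8), -126)/4796 - 9553/10782) - 21140)) = 1/((37185 + 13209)*(((-2 - 1/8)/4796 - 9553/10782) - 21140)) = 1/(50394*(((-2 - 1*⅛)*(1/4796) - 9553*1/10782) - 21140)) = 1/(50394*(((-2 - ⅛)*(1/4796) - 9553/10782) - 21140)) = 1/(50394*((-17/8*1/4796 - 9553/10782) - 21140)) = 1/(50394*((-17/38368 - 9553/10782) - 21140)) = 1/(50394*(-183356399/206841888 - 21140)) = 1/(50394*(-4372820868719/206841888)) = 1/(-36727322476370881/34473648) = -34473648/36727322476370881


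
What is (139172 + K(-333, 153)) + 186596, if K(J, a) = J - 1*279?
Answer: 325156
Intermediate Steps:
K(J, a) = -279 + J (K(J, a) = J - 279 = -279 + J)
(139172 + K(-333, 153)) + 186596 = (139172 + (-279 - 333)) + 186596 = (139172 - 612) + 186596 = 138560 + 186596 = 325156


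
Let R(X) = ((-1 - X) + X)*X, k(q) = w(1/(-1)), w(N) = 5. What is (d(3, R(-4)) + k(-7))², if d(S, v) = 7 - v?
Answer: 64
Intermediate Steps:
k(q) = 5
R(X) = -X
(d(3, R(-4)) + k(-7))² = ((7 - (-1)*(-4)) + 5)² = ((7 - 1*4) + 5)² = ((7 - 4) + 5)² = (3 + 5)² = 8² = 64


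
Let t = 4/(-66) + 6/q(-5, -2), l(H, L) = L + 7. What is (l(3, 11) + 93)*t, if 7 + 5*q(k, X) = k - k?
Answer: -37148/77 ≈ -482.44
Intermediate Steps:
q(k, X) = -7/5 (q(k, X) = -7/5 + (k - k)/5 = -7/5 + (1/5)*0 = -7/5 + 0 = -7/5)
l(H, L) = 7 + L
t = -1004/231 (t = 4/(-66) + 6/(-7/5) = 4*(-1/66) + 6*(-5/7) = -2/33 - 30/7 = -1004/231 ≈ -4.3463)
(l(3, 11) + 93)*t = ((7 + 11) + 93)*(-1004/231) = (18 + 93)*(-1004/231) = 111*(-1004/231) = -37148/77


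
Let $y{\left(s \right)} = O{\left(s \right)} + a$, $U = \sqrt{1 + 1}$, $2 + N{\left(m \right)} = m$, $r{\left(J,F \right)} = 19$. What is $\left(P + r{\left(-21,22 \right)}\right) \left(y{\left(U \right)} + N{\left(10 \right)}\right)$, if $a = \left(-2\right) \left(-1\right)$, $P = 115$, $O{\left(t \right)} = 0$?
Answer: $1340$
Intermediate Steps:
$N{\left(m \right)} = -2 + m$
$U = \sqrt{2} \approx 1.4142$
$a = 2$
$y{\left(s \right)} = 2$ ($y{\left(s \right)} = 0 + 2 = 2$)
$\left(P + r{\left(-21,22 \right)}\right) \left(y{\left(U \right)} + N{\left(10 \right)}\right) = \left(115 + 19\right) \left(2 + \left(-2 + 10\right)\right) = 134 \left(2 + 8\right) = 134 \cdot 10 = 1340$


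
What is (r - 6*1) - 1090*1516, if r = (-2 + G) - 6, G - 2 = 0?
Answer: -1652452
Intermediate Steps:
G = 2 (G = 2 + 0 = 2)
r = -6 (r = (-2 + 2) - 6 = 0 - 6 = -6)
(r - 6*1) - 1090*1516 = (-6 - 6*1) - 1090*1516 = (-6 - 6) - 1652440 = -12 - 1652440 = -1652452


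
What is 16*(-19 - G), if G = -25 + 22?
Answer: -256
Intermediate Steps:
G = -3
16*(-19 - G) = 16*(-19 - 1*(-3)) = 16*(-19 + 3) = 16*(-16) = -256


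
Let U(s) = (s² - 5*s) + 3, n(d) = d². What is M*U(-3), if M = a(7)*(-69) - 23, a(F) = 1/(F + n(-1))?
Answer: -6831/8 ≈ -853.88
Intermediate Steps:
a(F) = 1/(1 + F) (a(F) = 1/(F + (-1)²) = 1/(F + 1) = 1/(1 + F))
U(s) = 3 + s² - 5*s
M = -253/8 (M = -69/(1 + 7) - 23 = -69/8 - 23 = -253/8 ≈ -31.625)
M*U(-3) = -253*(3 + (-3)² - 5*(-3))/8 = -253*(3 + 9 + 15)/8 = -253/8*27 = -6831/8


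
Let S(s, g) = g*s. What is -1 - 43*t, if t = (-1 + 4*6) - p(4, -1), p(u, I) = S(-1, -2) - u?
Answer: -1076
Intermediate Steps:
p(u, I) = 2 - u (p(u, I) = -2*(-1) - u = 2 - u)
t = 25 (t = (-1 + 4*6) - (2 - 1*4) = (-1 + 24) - (2 - 4) = 23 - 1*(-2) = 23 + 2 = 25)
-1 - 43*t = -1 - 43*25 = -1 - 1075 = -1076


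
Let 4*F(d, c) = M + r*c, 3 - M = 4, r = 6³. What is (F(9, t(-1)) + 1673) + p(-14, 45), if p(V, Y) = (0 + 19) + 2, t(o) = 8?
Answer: 8503/4 ≈ 2125.8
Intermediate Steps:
r = 216
M = -1 (M = 3 - 1*4 = 3 - 4 = -1)
F(d, c) = -¼ + 54*c (F(d, c) = (-1 + 216*c)/4 = -¼ + 54*c)
p(V, Y) = 21 (p(V, Y) = 19 + 2 = 21)
(F(9, t(-1)) + 1673) + p(-14, 45) = ((-¼ + 54*8) + 1673) + 21 = ((-¼ + 432) + 1673) + 21 = (1727/4 + 1673) + 21 = 8419/4 + 21 = 8503/4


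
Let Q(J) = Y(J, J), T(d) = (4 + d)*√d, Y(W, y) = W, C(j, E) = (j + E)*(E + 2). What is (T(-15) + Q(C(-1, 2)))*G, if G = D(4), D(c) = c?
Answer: 16 - 44*I*√15 ≈ 16.0 - 170.41*I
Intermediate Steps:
C(j, E) = (2 + E)*(E + j) (C(j, E) = (E + j)*(2 + E) = (2 + E)*(E + j))
T(d) = √d*(4 + d)
G = 4
Q(J) = J
(T(-15) + Q(C(-1, 2)))*G = (√(-15)*(4 - 15) + (2² + 2*2 + 2*(-1) + 2*(-1)))*4 = ((I*√15)*(-11) + (4 + 4 - 2 - 2))*4 = (-11*I*√15 + 4)*4 = (4 - 11*I*√15)*4 = 16 - 44*I*√15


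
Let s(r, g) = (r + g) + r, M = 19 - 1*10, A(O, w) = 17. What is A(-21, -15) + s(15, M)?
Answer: 56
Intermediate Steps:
M = 9 (M = 19 - 10 = 9)
s(r, g) = g + 2*r (s(r, g) = (g + r) + r = g + 2*r)
A(-21, -15) + s(15, M) = 17 + (9 + 2*15) = 17 + (9 + 30) = 17 + 39 = 56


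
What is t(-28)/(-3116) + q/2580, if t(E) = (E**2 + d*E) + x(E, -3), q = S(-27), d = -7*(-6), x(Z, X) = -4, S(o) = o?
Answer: 78129/669940 ≈ 0.11662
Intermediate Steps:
d = 42
q = -27
t(E) = -4 + E**2 + 42*E (t(E) = (E**2 + 42*E) - 4 = -4 + E**2 + 42*E)
t(-28)/(-3116) + q/2580 = (-4 + (-28)**2 + 42*(-28))/(-3116) - 27/2580 = (-4 + 784 - 1176)*(-1/3116) - 27*1/2580 = -396*(-1/3116) - 9/860 = 99/779 - 9/860 = 78129/669940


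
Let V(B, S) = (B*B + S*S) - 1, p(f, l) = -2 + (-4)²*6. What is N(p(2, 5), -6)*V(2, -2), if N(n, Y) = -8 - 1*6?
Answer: -98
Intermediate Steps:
p(f, l) = 94 (p(f, l) = -2 + 16*6 = -2 + 96 = 94)
V(B, S) = -1 + B² + S² (V(B, S) = (B² + S²) - 1 = -1 + B² + S²)
N(n, Y) = -14 (N(n, Y) = -8 - 6 = -14)
N(p(2, 5), -6)*V(2, -2) = -14*(-1 + 2² + (-2)²) = -14*(-1 + 4 + 4) = -14*7 = -98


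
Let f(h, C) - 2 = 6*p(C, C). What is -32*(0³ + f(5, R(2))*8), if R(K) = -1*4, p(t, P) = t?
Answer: 5632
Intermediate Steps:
R(K) = -4
f(h, C) = 2 + 6*C
-32*(0³ + f(5, R(2))*8) = -32*(0³ + (2 + 6*(-4))*8) = -32*(0 + (2 - 24)*8) = -32*(0 - 22*8) = -32*(0 - 176) = -32*(-176) = 5632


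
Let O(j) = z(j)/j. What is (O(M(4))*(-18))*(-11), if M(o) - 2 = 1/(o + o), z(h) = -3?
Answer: -4752/17 ≈ -279.53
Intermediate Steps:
M(o) = 2 + 1/(2*o) (M(o) = 2 + 1/(o + o) = 2 + 1/(2*o))
O(j) = -3/j
(O(M(4))*(-18))*(-11) = (-3/(2 + (1/2)/4)*(-18))*(-11) = (-3/(2 + (1/2)*(1/4))*(-18))*(-11) = (-3/(2 + 1/8)*(-18))*(-11) = (-3/17/8*(-18))*(-11) = (-3*8/17*(-18))*(-11) = -24/17*(-18)*(-11) = (432/17)*(-11) = -4752/17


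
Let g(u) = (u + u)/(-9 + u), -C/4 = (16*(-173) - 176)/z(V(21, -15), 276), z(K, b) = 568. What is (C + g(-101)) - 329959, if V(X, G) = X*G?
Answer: -1288401764/3905 ≈ -3.2994e+5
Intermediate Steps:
V(X, G) = G*X
C = 1472/71 (C = -4*(16*(-173) - 176)/568 = -4*(-2768 - 176)/568 = -(-11776)/568 = -4*(-368/71) = 1472/71 ≈ 20.732)
g(u) = 2*u/(-9 + u) (g(u) = (2*u)/(-9 + u) = 2*u/(-9 + u))
(C + g(-101)) - 329959 = (1472/71 + 2*(-101)/(-9 - 101)) - 329959 = (1472/71 + 2*(-101)/(-110)) - 329959 = (1472/71 + 2*(-101)*(-1/110)) - 329959 = (1472/71 + 101/55) - 329959 = 88131/3905 - 329959 = -1288401764/3905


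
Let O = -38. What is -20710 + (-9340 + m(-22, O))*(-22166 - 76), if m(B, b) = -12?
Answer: 207986474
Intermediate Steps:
-20710 + (-9340 + m(-22, O))*(-22166 - 76) = -20710 + (-9340 - 12)*(-22166 - 76) = -20710 - 9352*(-22242) = -20710 + 208007184 = 207986474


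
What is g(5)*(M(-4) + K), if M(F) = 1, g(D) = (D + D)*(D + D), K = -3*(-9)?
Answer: 2800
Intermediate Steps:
K = 27
g(D) = 4*D² (g(D) = (2*D)*(2*D) = 4*D²)
g(5)*(M(-4) + K) = (4*5²)*(1 + 27) = (4*25)*28 = 100*28 = 2800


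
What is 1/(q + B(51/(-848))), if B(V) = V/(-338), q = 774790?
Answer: 286624/222073409011 ≈ 1.2907e-6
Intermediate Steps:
B(V) = -V/338 (B(V) = V*(-1/338) = -V/338)
1/(q + B(51/(-848))) = 1/(774790 - 51/(338*(-848))) = 1/(774790 - 51*(-1)/(338*848)) = 1/(774790 - 1/338*(-51/848)) = 1/(774790 + 51/286624) = 1/(222073409011/286624) = 286624/222073409011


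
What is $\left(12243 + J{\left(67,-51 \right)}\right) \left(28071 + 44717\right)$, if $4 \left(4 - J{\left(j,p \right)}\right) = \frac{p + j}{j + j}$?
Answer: $\frac{59725975036}{67} \approx 8.9143 \cdot 10^{8}$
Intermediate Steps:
$J{\left(j,p \right)} = 4 - \frac{j + p}{8 j}$ ($J{\left(j,p \right)} = 4 - \frac{\left(p + j\right) \frac{1}{j + j}}{4} = 4 - \frac{\left(j + p\right) \frac{1}{2 j}}{4} = 4 - \frac{\frac{1}{2} \frac{1}{j} \left(j + p\right)}{4} = 4 - \frac{j + p}{8 j}$)
$\left(12243 + J{\left(67,-51 \right)}\right) \left(28071 + 44717\right) = \left(12243 + \frac{\left(-1\right) \left(-51\right) + 31 \cdot 67}{8 \cdot 67}\right) \left(28071 + 44717\right) = \left(12243 + \frac{1}{8} \cdot \frac{1}{67} \left(51 + 2077\right)\right) 72788 = \left(12243 + \frac{1}{8} \cdot \frac{1}{67} \cdot 2128\right) 72788 = \left(12243 + \frac{266}{67}\right) 72788 = \frac{820547}{67} \cdot 72788 = \frac{59725975036}{67}$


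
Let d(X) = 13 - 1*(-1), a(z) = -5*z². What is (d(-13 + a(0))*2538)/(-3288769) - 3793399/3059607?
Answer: -12584326991755/10062340653783 ≈ -1.2506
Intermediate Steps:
d(X) = 14 (d(X) = 13 + 1 = 14)
(d(-13 + a(0))*2538)/(-3288769) - 3793399/3059607 = (14*2538)/(-3288769) - 3793399/3059607 = 35532*(-1/3288769) - 3793399*1/3059607 = -35532/3288769 - 3793399/3059607 = -12584326991755/10062340653783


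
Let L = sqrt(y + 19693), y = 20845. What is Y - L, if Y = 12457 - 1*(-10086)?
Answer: 22543 - sqrt(40538) ≈ 22342.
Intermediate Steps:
Y = 22543 (Y = 12457 + 10086 = 22543)
L = sqrt(40538) (L = sqrt(20845 + 19693) = sqrt(40538) ≈ 201.34)
Y - L = 22543 - sqrt(40538)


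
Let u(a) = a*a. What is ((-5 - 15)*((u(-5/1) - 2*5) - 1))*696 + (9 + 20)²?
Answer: -194039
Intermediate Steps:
u(a) = a²
((-5 - 15)*((u(-5/1) - 2*5) - 1))*696 + (9 + 20)² = ((-5 - 15)*(((-5/1)² - 2*5) - 1))*696 + (9 + 20)² = -20*(((-5*1)² - 10) - 1)*696 + 29² = -20*(((-5)² - 10) - 1)*696 + 841 = -20*((25 - 10) - 1)*696 + 841 = -20*(15 - 1)*696 + 841 = -20*14*696 + 841 = -280*696 + 841 = -194880 + 841 = -194039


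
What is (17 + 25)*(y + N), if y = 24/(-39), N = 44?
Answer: 23688/13 ≈ 1822.2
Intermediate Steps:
y = -8/13 (y = 24*(-1/39) = -8/13 ≈ -0.61539)
(17 + 25)*(y + N) = (17 + 25)*(-8/13 + 44) = 42*(564/13) = 23688/13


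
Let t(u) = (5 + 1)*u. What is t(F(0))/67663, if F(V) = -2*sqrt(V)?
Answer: 0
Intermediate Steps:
t(u) = 6*u
t(F(0))/67663 = (6*(-2*sqrt(0)))/67663 = (6*(-2*0))*(1/67663) = (6*0)*(1/67663) = 0*(1/67663) = 0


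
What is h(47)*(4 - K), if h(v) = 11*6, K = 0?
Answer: 264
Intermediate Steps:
h(v) = 66
h(47)*(4 - K) = 66*(4 - 1*0) = 66*(4 + 0) = 66*4 = 264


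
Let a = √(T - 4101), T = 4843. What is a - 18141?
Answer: -18141 + √742 ≈ -18114.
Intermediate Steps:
a = √742 (a = √(4843 - 4101) = √742 ≈ 27.240)
a - 18141 = √742 - 18141 = -18141 + √742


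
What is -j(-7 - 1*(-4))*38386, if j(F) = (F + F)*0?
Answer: 0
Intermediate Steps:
j(F) = 0 (j(F) = (2*F)*0 = 0)
-j(-7 - 1*(-4))*38386 = -1*0*38386 = 0*38386 = 0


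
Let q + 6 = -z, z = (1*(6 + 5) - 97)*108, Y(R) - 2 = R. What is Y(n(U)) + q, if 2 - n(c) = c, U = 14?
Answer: 9272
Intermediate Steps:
n(c) = 2 - c
Y(R) = 2 + R
z = -9288 (z = (1*11 - 97)*108 = (11 - 97)*108 = -86*108 = -9288)
q = 9282 (q = -6 - 1*(-9288) = -6 + 9288 = 9282)
Y(n(U)) + q = (2 + (2 - 1*14)) + 9282 = (2 + (2 - 14)) + 9282 = (2 - 12) + 9282 = -10 + 9282 = 9272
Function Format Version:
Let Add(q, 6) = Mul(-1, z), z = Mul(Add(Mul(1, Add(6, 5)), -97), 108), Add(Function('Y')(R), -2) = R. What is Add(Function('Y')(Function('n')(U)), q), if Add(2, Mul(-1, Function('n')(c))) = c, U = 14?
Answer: 9272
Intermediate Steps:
Function('n')(c) = Add(2, Mul(-1, c))
Function('Y')(R) = Add(2, R)
z = -9288 (z = Mul(Add(Mul(1, 11), -97), 108) = Mul(Add(11, -97), 108) = Mul(-86, 108) = -9288)
q = 9282 (q = Add(-6, Mul(-1, -9288)) = Add(-6, 9288) = 9282)
Add(Function('Y')(Function('n')(U)), q) = Add(Add(2, Add(2, Mul(-1, 14))), 9282) = Add(Add(2, Add(2, -14)), 9282) = Add(Add(2, -12), 9282) = Add(-10, 9282) = 9272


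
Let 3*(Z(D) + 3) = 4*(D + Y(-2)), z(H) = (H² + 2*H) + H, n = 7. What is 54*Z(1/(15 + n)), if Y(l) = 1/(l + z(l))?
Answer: -1944/11 ≈ -176.73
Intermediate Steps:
z(H) = H² + 3*H
Y(l) = 1/(l + l*(3 + l))
Z(D) = -10/3 + 4*D/3 (Z(D) = -3 + (4*(D + 1/((-2)*(4 - 2))))/3 = -3 + (4*(D - ½/2))/3 = -3 + (4*(D - ½*½))/3 = -3 + (4*(D - ¼))/3 = -3 + (4*(-¼ + D))/3 = -3 + (-1 + 4*D)/3 = -3 + (-⅓ + 4*D/3) = -10/3 + 4*D/3)
54*Z(1/(15 + n)) = 54*(-10/3 + 4/(3*(15 + 7))) = 54*(-10/3 + (4/3)/22) = 54*(-10/3 + (4/3)*(1/22)) = 54*(-10/3 + 2/33) = 54*(-36/11) = -1944/11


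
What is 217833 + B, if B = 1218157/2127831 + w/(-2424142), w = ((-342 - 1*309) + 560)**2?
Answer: 160517340288940207/736880642286 ≈ 2.1783e+5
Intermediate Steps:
w = 8281 (w = ((-342 - 309) + 560)**2 = (-651 + 560)**2 = (-91)**2 = 8281)
B = 419337853969/736880642286 (B = 1218157/2127831 + 8281/(-2424142) = 1218157*(1/2127831) + 8281*(-1/2424142) = 1218157/2127831 - 1183/346306 = 419337853969/736880642286 ≈ 0.56907)
217833 + B = 217833 + 419337853969/736880642286 = 160517340288940207/736880642286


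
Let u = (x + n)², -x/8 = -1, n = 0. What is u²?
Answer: 4096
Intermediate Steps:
x = 8 (x = -8*(-1) = 8)
u = 64 (u = (8 + 0)² = 8² = 64)
u² = 64² = 4096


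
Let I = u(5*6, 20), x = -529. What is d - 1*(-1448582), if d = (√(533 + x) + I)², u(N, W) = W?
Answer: 1449066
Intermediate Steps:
I = 20
d = 484 (d = (√(533 - 529) + 20)² = (√4 + 20)² = (2 + 20)² = 22² = 484)
d - 1*(-1448582) = 484 - 1*(-1448582) = 484 + 1448582 = 1449066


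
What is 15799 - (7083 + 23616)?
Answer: -14900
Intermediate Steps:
15799 - (7083 + 23616) = 15799 - 1*30699 = 15799 - 30699 = -14900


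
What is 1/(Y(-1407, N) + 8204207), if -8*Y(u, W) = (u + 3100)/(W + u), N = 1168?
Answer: 1912/15686445477 ≈ 1.2189e-7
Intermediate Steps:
Y(u, W) = -(3100 + u)/(8*(W + u)) (Y(u, W) = -(u + 3100)/(8*(W + u)) = -(3100 + u)/(8*(W + u)))
1/(Y(-1407, N) + 8204207) = 1/((-3100 - 1*(-1407))/(8*(1168 - 1407)) + 8204207) = 1/((⅛)*(-3100 + 1407)/(-239) + 8204207) = 1/((⅛)*(-1/239)*(-1693) + 8204207) = 1/(1693/1912 + 8204207) = 1/(15686445477/1912) = 1912/15686445477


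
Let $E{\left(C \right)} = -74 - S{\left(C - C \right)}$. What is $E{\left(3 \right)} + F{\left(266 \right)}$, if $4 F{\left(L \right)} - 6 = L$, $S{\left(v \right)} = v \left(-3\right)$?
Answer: $-6$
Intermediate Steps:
$S{\left(v \right)} = - 3 v$
$F{\left(L \right)} = \frac{3}{2} + \frac{L}{4}$
$E{\left(C \right)} = -74$ ($E{\left(C \right)} = -74 - - 3 \left(C - C\right) = -74 - \left(-3\right) 0 = -74 - 0 = -74 + 0 = -74$)
$E{\left(3 \right)} + F{\left(266 \right)} = -74 + \left(\frac{3}{2} + \frac{1}{4} \cdot 266\right) = -74 + \left(\frac{3}{2} + \frac{133}{2}\right) = -74 + 68 = -6$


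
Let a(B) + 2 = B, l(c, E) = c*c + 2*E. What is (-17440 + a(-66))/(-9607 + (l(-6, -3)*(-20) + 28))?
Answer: 5836/3393 ≈ 1.7200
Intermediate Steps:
l(c, E) = c² + 2*E
a(B) = -2 + B
(-17440 + a(-66))/(-9607 + (l(-6, -3)*(-20) + 28)) = (-17440 + (-2 - 66))/(-9607 + (((-6)² + 2*(-3))*(-20) + 28)) = (-17440 - 68)/(-9607 + ((36 - 6)*(-20) + 28)) = -17508/(-9607 + (30*(-20) + 28)) = -17508/(-9607 + (-600 + 28)) = -17508/(-9607 - 572) = -17508/(-10179) = -17508*(-1/10179) = 5836/3393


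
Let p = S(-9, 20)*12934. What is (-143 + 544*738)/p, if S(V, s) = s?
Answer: 401329/258680 ≈ 1.5514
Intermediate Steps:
p = 258680 (p = 20*12934 = 258680)
(-143 + 544*738)/p = (-143 + 544*738)/258680 = (-143 + 401472)*(1/258680) = 401329*(1/258680) = 401329/258680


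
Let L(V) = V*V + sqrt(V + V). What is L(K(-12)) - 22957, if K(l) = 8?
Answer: -22889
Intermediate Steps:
L(V) = V**2 + sqrt(2)*sqrt(V) (L(V) = V**2 + sqrt(2*V) = V**2 + sqrt(2)*sqrt(V))
L(K(-12)) - 22957 = (8**2 + sqrt(2)*sqrt(8)) - 22957 = (64 + sqrt(2)*(2*sqrt(2))) - 22957 = (64 + 4) - 22957 = 68 - 22957 = -22889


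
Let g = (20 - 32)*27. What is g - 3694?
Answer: -4018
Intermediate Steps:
g = -324 (g = -12*27 = -324)
g - 3694 = -324 - 3694 = -4018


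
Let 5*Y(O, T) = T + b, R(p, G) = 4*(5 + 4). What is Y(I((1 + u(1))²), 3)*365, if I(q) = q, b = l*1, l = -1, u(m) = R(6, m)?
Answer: 146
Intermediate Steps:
R(p, G) = 36 (R(p, G) = 4*9 = 36)
u(m) = 36
b = -1 (b = -1*1 = -1)
Y(O, T) = -⅕ + T/5 (Y(O, T) = (T - 1)/5 = (-1 + T)/5 = -⅕ + T/5)
Y(I((1 + u(1))²), 3)*365 = (-⅕ + (⅕)*3)*365 = (-⅕ + ⅗)*365 = (⅖)*365 = 146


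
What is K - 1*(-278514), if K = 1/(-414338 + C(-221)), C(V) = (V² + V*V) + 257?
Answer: 88121551085/316399 ≈ 2.7851e+5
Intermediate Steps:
C(V) = 257 + 2*V² (C(V) = (V² + V²) + 257 = 2*V² + 257 = 257 + 2*V²)
K = -1/316399 (K = 1/(-414338 + (257 + 2*(-221)²)) = 1/(-414338 + (257 + 2*48841)) = 1/(-414338 + (257 + 97682)) = 1/(-414338 + 97939) = 1/(-316399) = -1/316399 ≈ -3.1606e-6)
K - 1*(-278514) = -1/316399 - 1*(-278514) = -1/316399 + 278514 = 88121551085/316399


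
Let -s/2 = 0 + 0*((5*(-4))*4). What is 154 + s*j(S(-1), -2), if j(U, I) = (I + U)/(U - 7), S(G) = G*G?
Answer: 154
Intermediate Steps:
S(G) = G**2
j(U, I) = (I + U)/(-7 + U)
s = 0 (s = -2*(0 + 0*((5*(-4))*4)) = -2*(0 + 0*(-20*4)) = -2*(0 + 0*(-80)) = -2*(0 + 0) = -2*0 = 0)
154 + s*j(S(-1), -2) = 154 + 0*((-2 + (-1)**2)/(-7 + (-1)**2)) = 154 + 0*((-2 + 1)/(-7 + 1)) = 154 + 0*(-1/(-6)) = 154 + 0*(-1/6*(-1)) = 154 + 0*(1/6) = 154 + 0 = 154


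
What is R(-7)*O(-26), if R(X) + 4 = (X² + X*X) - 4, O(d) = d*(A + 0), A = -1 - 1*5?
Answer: 14040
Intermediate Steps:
A = -6 (A = -1 - 5 = -6)
O(d) = -6*d (O(d) = d*(-6 + 0) = d*(-6) = -6*d)
R(X) = -8 + 2*X² (R(X) = -4 + ((X² + X*X) - 4) = -4 + ((X² + X²) - 4) = -4 + (2*X² - 4) = -4 + (-4 + 2*X²) = -8 + 2*X²)
R(-7)*O(-26) = (-8 + 2*(-7)²)*(-6*(-26)) = (-8 + 2*49)*156 = (-8 + 98)*156 = 90*156 = 14040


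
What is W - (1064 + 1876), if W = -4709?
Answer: -7649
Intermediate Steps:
W - (1064 + 1876) = -4709 - (1064 + 1876) = -4709 - 1*2940 = -4709 - 2940 = -7649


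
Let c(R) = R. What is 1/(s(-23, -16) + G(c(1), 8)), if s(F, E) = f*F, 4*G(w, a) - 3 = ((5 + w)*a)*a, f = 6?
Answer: -4/165 ≈ -0.024242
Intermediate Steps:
G(w, a) = 3/4 + a**2*(5 + w)/4 (G(w, a) = 3/4 + (((5 + w)*a)*a)/4 = 3/4 + ((a*(5 + w))*a)/4 = 3/4 + (a**2*(5 + w))/4 = 3/4 + a**2*(5 + w)/4)
s(F, E) = 6*F
1/(s(-23, -16) + G(c(1), 8)) = 1/(6*(-23) + (3/4 + (5/4)*8**2 + (1/4)*1*8**2)) = 1/(-138 + (3/4 + (5/4)*64 + (1/4)*1*64)) = 1/(-138 + (3/4 + 80 + 16)) = 1/(-138 + 387/4) = 1/(-165/4) = -4/165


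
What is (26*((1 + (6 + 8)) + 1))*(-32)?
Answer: -13312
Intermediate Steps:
(26*((1 + (6 + 8)) + 1))*(-32) = (26*((1 + 14) + 1))*(-32) = (26*(15 + 1))*(-32) = (26*16)*(-32) = 416*(-32) = -13312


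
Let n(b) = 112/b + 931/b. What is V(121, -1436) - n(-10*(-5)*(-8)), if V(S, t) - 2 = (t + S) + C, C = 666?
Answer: -257757/400 ≈ -644.39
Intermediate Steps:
V(S, t) = 668 + S + t (V(S, t) = 2 + ((t + S) + 666) = 2 + ((S + t) + 666) = 2 + (666 + S + t) = 668 + S + t)
n(b) = 1043/b
V(121, -1436) - n(-10*(-5)*(-8)) = (668 + 121 - 1436) - 1043/(-10*(-5)*(-8)) = -647 - 1043/(50*(-8)) = -647 - 1043/(-400) = -647 - 1043*(-1)/400 = -647 - 1*(-1043/400) = -647 + 1043/400 = -257757/400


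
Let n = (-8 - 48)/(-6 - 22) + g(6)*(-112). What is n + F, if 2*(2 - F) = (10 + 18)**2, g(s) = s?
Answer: -1060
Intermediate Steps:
n = -670 (n = (-8 - 48)/(-6 - 22) + 6*(-112) = -56/(-28) - 672 = -56*(-1/28) - 672 = 2 - 672 = -670)
F = -390 (F = 2 - (10 + 18)**2/2 = 2 - 1/2*28**2 = 2 - 1/2*784 = 2 - 392 = -390)
n + F = -670 - 390 = -1060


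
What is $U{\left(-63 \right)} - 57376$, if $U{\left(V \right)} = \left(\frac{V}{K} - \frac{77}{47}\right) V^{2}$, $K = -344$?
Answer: $- \frac{1021033831}{16168} \approx -63152.0$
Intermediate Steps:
$U{\left(V \right)} = V^{2} \left(- \frac{77}{47} - \frac{V}{344}\right)$ ($U{\left(V \right)} = \left(\frac{V}{-344} - \frac{77}{47}\right) V^{2} = \left(V \left(- \frac{1}{344}\right) - \frac{77}{47}\right) V^{2} = \left(- \frac{V}{344} - \frac{77}{47}\right) V^{2} = \left(- \frac{77}{47} - \frac{V}{344}\right) V^{2} = V^{2} \left(- \frac{77}{47} - \frac{V}{344}\right)$)
$U{\left(-63 \right)} - 57376 = \frac{\left(-63\right)^{2} \left(-26488 - -2961\right)}{16168} - 57376 = \frac{1}{16168} \cdot 3969 \left(-26488 + 2961\right) - 57376 = \frac{1}{16168} \cdot 3969 \left(-23527\right) - 57376 = - \frac{93378663}{16168} - 57376 = - \frac{1021033831}{16168}$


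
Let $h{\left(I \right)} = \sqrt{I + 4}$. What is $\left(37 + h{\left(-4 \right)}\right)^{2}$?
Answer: $1369$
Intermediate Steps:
$h{\left(I \right)} = \sqrt{4 + I}$
$\left(37 + h{\left(-4 \right)}\right)^{2} = \left(37 + \sqrt{4 - 4}\right)^{2} = \left(37 + \sqrt{0}\right)^{2} = \left(37 + 0\right)^{2} = 37^{2} = 1369$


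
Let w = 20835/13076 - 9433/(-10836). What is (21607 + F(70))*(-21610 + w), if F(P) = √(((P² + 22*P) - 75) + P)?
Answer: -590643739116787/1265103 - 27335758741*√715/421701 ≈ -4.6861e+8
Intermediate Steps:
w = 3117089/1265103 (w = 20835*(1/13076) - 9433*(-1/10836) = 20835/13076 + 9433/10836 = 3117089/1265103 ≈ 2.4639)
F(P) = √(-75 + P² + 23*P) (F(P) = √((-75 + P² + 22*P) + P) = √(-75 + P² + 23*P))
(21607 + F(70))*(-21610 + w) = (21607 + √(-75 + 70² + 23*70))*(-21610 + 3117089/1265103) = (21607 + √(-75 + 4900 + 1610))*(-27335758741/1265103) = (21607 + √6435)*(-27335758741/1265103) = (21607 + 3*√715)*(-27335758741/1265103) = -590643739116787/1265103 - 27335758741*√715/421701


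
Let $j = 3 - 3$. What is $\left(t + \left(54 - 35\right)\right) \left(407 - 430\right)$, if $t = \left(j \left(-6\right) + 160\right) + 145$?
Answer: $-7452$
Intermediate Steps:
$j = 0$ ($j = 3 - 3 = 0$)
$t = 305$ ($t = \left(0 \left(-6\right) + 160\right) + 145 = \left(0 + 160\right) + 145 = 160 + 145 = 305$)
$\left(t + \left(54 - 35\right)\right) \left(407 - 430\right) = \left(305 + \left(54 - 35\right)\right) \left(407 - 430\right) = \left(305 + 19\right) \left(-23\right) = 324 \left(-23\right) = -7452$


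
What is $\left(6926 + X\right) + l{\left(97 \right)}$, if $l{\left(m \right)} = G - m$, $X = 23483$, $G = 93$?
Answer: $30405$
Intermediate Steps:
$l{\left(m \right)} = 93 - m$
$\left(6926 + X\right) + l{\left(97 \right)} = \left(6926 + 23483\right) + \left(93 - 97\right) = 30409 + \left(93 - 97\right) = 30409 - 4 = 30405$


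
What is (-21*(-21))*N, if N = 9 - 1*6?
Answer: 1323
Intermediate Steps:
N = 3 (N = 9 - 6 = 3)
(-21*(-21))*N = -21*(-21)*3 = 441*3 = 1323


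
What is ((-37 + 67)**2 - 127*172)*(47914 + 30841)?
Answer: -1649444720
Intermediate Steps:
((-37 + 67)**2 - 127*172)*(47914 + 30841) = (30**2 - 21844)*78755 = (900 - 21844)*78755 = -20944*78755 = -1649444720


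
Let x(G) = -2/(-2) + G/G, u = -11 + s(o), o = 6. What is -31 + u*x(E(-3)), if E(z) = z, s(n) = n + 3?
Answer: -35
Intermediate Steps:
s(n) = 3 + n
u = -2 (u = -11 + (3 + 6) = -11 + 9 = -2)
x(G) = 2 (x(G) = -2*(-½) + 1 = 1 + 1 = 2)
-31 + u*x(E(-3)) = -31 - 2*2 = -31 - 4 = -35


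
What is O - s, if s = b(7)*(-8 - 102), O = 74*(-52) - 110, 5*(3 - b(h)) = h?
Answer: -3782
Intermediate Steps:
b(h) = 3 - h/5
O = -3958 (O = -3848 - 110 = -3958)
s = -176 (s = (3 - ⅕*7)*(-8 - 102) = (3 - 7/5)*(-110) = (8/5)*(-110) = -176)
O - s = -3958 - 1*(-176) = -3958 + 176 = -3782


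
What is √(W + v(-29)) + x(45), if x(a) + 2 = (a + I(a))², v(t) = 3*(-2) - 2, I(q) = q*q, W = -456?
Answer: 4284898 + 4*I*√29 ≈ 4.2849e+6 + 21.541*I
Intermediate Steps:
I(q) = q²
v(t) = -8 (v(t) = -6 - 2 = -8)
x(a) = -2 + (a + a²)²
√(W + v(-29)) + x(45) = √(-456 - 8) + (-2 + 45²*(1 + 45)²) = √(-464) + (-2 + 2025*46²) = 4*I*√29 + (-2 + 2025*2116) = 4*I*√29 + (-2 + 4284900) = 4*I*√29 + 4284898 = 4284898 + 4*I*√29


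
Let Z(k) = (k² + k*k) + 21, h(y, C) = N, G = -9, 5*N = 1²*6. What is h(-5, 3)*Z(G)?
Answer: 1098/5 ≈ 219.60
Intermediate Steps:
N = 6/5 (N = (1²*6)/5 = (1*6)/5 = (⅕)*6 = 6/5 ≈ 1.2000)
h(y, C) = 6/5
Z(k) = 21 + 2*k² (Z(k) = (k² + k²) + 21 = 2*k² + 21 = 21 + 2*k²)
h(-5, 3)*Z(G) = 6*(21 + 2*(-9)²)/5 = 6*(21 + 2*81)/5 = 6*(21 + 162)/5 = (6/5)*183 = 1098/5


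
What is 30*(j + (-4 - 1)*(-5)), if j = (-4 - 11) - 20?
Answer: -300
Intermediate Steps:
j = -35 (j = -15 - 20 = -35)
30*(j + (-4 - 1)*(-5)) = 30*(-35 + (-4 - 1)*(-5)) = 30*(-35 - 5*(-5)) = 30*(-35 + 25) = 30*(-10) = -300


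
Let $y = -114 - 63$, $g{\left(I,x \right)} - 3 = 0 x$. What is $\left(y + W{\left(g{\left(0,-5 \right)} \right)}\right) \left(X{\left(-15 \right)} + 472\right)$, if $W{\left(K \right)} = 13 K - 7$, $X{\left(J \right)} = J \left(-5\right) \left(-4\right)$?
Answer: $-24940$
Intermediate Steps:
$X{\left(J \right)} = 20 J$ ($X{\left(J \right)} = - 5 J \left(-4\right) = 20 J$)
$g{\left(I,x \right)} = 3$ ($g{\left(I,x \right)} = 3 + 0 x = 3 + 0 = 3$)
$W{\left(K \right)} = -7 + 13 K$
$y = -177$
$\left(y + W{\left(g{\left(0,-5 \right)} \right)}\right) \left(X{\left(-15 \right)} + 472\right) = \left(-177 + \left(-7 + 13 \cdot 3\right)\right) \left(20 \left(-15\right) + 472\right) = \left(-177 + \left(-7 + 39\right)\right) \left(-300 + 472\right) = \left(-177 + 32\right) 172 = \left(-145\right) 172 = -24940$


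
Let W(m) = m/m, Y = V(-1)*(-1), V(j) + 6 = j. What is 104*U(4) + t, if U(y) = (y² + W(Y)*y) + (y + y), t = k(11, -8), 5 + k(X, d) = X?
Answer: 2918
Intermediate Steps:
k(X, d) = -5 + X
V(j) = -6 + j
Y = 7 (Y = (-6 - 1)*(-1) = -7*(-1) = 7)
W(m) = 1
t = 6 (t = -5 + 11 = 6)
U(y) = y² + 3*y (U(y) = (y² + 1*y) + (y + y) = (y² + y) + 2*y = (y + y²) + 2*y = y² + 3*y)
104*U(4) + t = 104*(4*(3 + 4)) + 6 = 104*(4*7) + 6 = 104*28 + 6 = 2912 + 6 = 2918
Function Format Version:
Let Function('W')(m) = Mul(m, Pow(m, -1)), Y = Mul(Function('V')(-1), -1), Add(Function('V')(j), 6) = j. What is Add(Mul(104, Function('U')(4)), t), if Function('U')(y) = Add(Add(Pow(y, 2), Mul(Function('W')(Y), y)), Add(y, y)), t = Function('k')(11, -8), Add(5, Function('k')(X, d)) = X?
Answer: 2918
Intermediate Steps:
Function('k')(X, d) = Add(-5, X)
Function('V')(j) = Add(-6, j)
Y = 7 (Y = Mul(Add(-6, -1), -1) = Mul(-7, -1) = 7)
Function('W')(m) = 1
t = 6 (t = Add(-5, 11) = 6)
Function('U')(y) = Add(Pow(y, 2), Mul(3, y)) (Function('U')(y) = Add(Add(Pow(y, 2), Mul(1, y)), Add(y, y)) = Add(Add(Pow(y, 2), y), Mul(2, y)) = Add(Add(y, Pow(y, 2)), Mul(2, y)) = Add(Pow(y, 2), Mul(3, y)))
Add(Mul(104, Function('U')(4)), t) = Add(Mul(104, Mul(4, Add(3, 4))), 6) = Add(Mul(104, Mul(4, 7)), 6) = Add(Mul(104, 28), 6) = Add(2912, 6) = 2918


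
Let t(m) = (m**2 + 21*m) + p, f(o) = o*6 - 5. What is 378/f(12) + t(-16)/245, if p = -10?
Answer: 17316/3283 ≈ 5.2744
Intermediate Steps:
f(o) = -5 + 6*o (f(o) = 6*o - 5 = -5 + 6*o)
t(m) = -10 + m**2 + 21*m (t(m) = (m**2 + 21*m) - 10 = -10 + m**2 + 21*m)
378/f(12) + t(-16)/245 = 378/(-5 + 6*12) + (-10 + (-16)**2 + 21*(-16))/245 = 378/(-5 + 72) + (-10 + 256 - 336)*(1/245) = 378/67 - 90*1/245 = 378*(1/67) - 18/49 = 378/67 - 18/49 = 17316/3283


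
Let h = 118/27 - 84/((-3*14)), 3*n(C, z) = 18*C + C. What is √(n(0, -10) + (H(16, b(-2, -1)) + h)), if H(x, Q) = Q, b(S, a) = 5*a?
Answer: √111/9 ≈ 1.1706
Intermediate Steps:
n(C, z) = 19*C/3 (n(C, z) = (18*C + C)/3 = (19*C)/3 = 19*C/3)
h = 172/27 (h = 118*(1/27) - 84/(-42) = 118/27 - 84*(-1/42) = 118/27 + 2 = 172/27 ≈ 6.3704)
√(n(0, -10) + (H(16, b(-2, -1)) + h)) = √((19/3)*0 + (5*(-1) + 172/27)) = √(0 + (-5 + 172/27)) = √(0 + 37/27) = √(37/27) = √111/9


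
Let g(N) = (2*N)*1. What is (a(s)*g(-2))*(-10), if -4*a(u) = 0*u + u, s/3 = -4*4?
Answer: 480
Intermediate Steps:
s = -48 (s = 3*(-4*4) = 3*(-16) = -48)
g(N) = 2*N
a(u) = -u/4 (a(u) = -(0*u + u)/4 = -(0 + u)/4 = -u/4)
(a(s)*g(-2))*(-10) = ((-¼*(-48))*(2*(-2)))*(-10) = (12*(-4))*(-10) = -48*(-10) = 480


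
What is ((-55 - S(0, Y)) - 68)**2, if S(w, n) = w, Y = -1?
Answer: 15129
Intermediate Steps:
((-55 - S(0, Y)) - 68)**2 = ((-55 - 1*0) - 68)**2 = ((-55 + 0) - 68)**2 = (-55 - 68)**2 = (-123)**2 = 15129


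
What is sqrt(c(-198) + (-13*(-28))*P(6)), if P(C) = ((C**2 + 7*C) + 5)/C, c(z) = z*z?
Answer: sqrt(398154)/3 ≈ 210.33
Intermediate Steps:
c(z) = z**2
P(C) = (5 + C**2 + 7*C)/C
sqrt(c(-198) + (-13*(-28))*P(6)) = sqrt((-198)**2 + (-13*(-28))*(7 + 6 + 5/6)) = sqrt(39204 + 364*(7 + 6 + 5*(1/6))) = sqrt(39204 + 364*(7 + 6 + 5/6)) = sqrt(39204 + 364*(83/6)) = sqrt(39204 + 15106/3) = sqrt(132718/3) = sqrt(398154)/3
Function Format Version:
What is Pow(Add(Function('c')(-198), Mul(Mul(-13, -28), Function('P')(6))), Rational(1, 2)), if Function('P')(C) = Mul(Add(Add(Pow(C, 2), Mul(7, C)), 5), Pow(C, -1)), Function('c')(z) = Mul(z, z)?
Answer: Mul(Rational(1, 3), Pow(398154, Rational(1, 2))) ≈ 210.33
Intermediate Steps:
Function('c')(z) = Pow(z, 2)
Function('P')(C) = Mul(Pow(C, -1), Add(5, Pow(C, 2), Mul(7, C))) (Function('P')(C) = Mul(Add(5, Pow(C, 2), Mul(7, C)), Pow(C, -1)) = Mul(Pow(C, -1), Add(5, Pow(C, 2), Mul(7, C))))
Pow(Add(Function('c')(-198), Mul(Mul(-13, -28), Function('P')(6))), Rational(1, 2)) = Pow(Add(Pow(-198, 2), Mul(Mul(-13, -28), Add(7, 6, Mul(5, Pow(6, -1))))), Rational(1, 2)) = Pow(Add(39204, Mul(364, Add(7, 6, Mul(5, Rational(1, 6))))), Rational(1, 2)) = Pow(Add(39204, Mul(364, Add(7, 6, Rational(5, 6)))), Rational(1, 2)) = Pow(Add(39204, Mul(364, Rational(83, 6))), Rational(1, 2)) = Pow(Add(39204, Rational(15106, 3)), Rational(1, 2)) = Pow(Rational(132718, 3), Rational(1, 2)) = Mul(Rational(1, 3), Pow(398154, Rational(1, 2)))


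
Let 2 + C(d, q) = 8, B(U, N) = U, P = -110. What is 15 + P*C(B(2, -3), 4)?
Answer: -645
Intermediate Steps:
C(d, q) = 6 (C(d, q) = -2 + 8 = 6)
15 + P*C(B(2, -3), 4) = 15 - 110*6 = 15 - 660 = -645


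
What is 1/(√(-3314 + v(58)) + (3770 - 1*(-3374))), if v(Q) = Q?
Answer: 893/6379999 - I*√814/25519996 ≈ 0.00013997 - 1.118e-6*I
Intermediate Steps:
1/(√(-3314 + v(58)) + (3770 - 1*(-3374))) = 1/(√(-3314 + 58) + (3770 - 1*(-3374))) = 1/(√(-3256) + (3770 + 3374)) = 1/(2*I*√814 + 7144) = 1/(7144 + 2*I*√814)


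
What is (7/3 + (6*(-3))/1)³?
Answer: -103823/27 ≈ -3845.3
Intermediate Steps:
(7/3 + (6*(-3))/1)³ = (7*(⅓) - 18*1)³ = (7/3 - 18)³ = (-47/3)³ = -103823/27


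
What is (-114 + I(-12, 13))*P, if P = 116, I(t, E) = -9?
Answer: -14268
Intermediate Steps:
(-114 + I(-12, 13))*P = (-114 - 9)*116 = -123*116 = -14268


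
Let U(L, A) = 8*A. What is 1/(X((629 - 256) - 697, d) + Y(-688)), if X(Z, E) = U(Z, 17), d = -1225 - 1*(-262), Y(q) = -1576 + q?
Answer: -1/2128 ≈ -0.00046992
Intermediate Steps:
d = -963 (d = -1225 + 262 = -963)
X(Z, E) = 136 (X(Z, E) = 8*17 = 136)
1/(X((629 - 256) - 697, d) + Y(-688)) = 1/(136 + (-1576 - 688)) = 1/(136 - 2264) = 1/(-2128) = -1/2128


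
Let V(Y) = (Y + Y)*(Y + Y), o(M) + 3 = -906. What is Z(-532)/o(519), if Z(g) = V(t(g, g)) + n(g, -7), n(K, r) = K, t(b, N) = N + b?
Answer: -1509284/303 ≈ -4981.1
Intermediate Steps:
o(M) = -909 (o(M) = -3 - 906 = -909)
V(Y) = 4*Y² (V(Y) = (2*Y)*(2*Y) = 4*Y²)
Z(g) = g + 16*g² (Z(g) = 4*(g + g)² + g = 4*(2*g)² + g = 4*(4*g²) + g = 16*g² + g = g + 16*g²)
Z(-532)/o(519) = -532*(1 + 16*(-532))/(-909) = -532*(1 - 8512)*(-1/909) = -532*(-8511)*(-1/909) = 4527852*(-1/909) = -1509284/303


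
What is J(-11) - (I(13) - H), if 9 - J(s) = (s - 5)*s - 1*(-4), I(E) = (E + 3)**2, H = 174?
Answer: -253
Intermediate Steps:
I(E) = (3 + E)**2
J(s) = 5 - s*(-5 + s) (J(s) = 9 - ((s - 5)*s - 1*(-4)) = 9 - ((-5 + s)*s + 4) = 9 - (s*(-5 + s) + 4) = 9 - (4 + s*(-5 + s)) = 9 + (-4 - s*(-5 + s)) = 5 - s*(-5 + s))
J(-11) - (I(13) - H) = (5 - 1*(-11)**2 + 5*(-11)) - ((3 + 13)**2 - 1*174) = (5 - 1*121 - 55) - (16**2 - 174) = (5 - 121 - 55) - (256 - 174) = -171 - 1*82 = -171 - 82 = -253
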